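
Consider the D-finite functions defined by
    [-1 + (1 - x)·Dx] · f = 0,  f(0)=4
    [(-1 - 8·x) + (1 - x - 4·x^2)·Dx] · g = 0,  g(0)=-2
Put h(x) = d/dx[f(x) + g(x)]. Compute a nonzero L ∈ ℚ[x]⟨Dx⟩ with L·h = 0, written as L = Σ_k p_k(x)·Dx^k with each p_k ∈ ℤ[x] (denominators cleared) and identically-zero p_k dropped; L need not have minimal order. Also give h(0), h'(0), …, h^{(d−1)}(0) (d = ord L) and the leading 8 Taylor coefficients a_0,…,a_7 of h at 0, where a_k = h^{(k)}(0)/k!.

L = (-6 - 96·x - 384·x^3 + 96·x^4) + (6 + 42·x - 24·x^2 + 144·x^3 - 372·x^4 + 96·x^5)·Dx + (-1 + 2·x - 9·x^2 + 24·x^3 + 28·x^4 - 60·x^5 + 16·x^6)·Dx^2  (order 2).
h: a_k = 2, -12, -42, -216, -630, -2148, -6146, -18608, …
ICs: h(0) = 2, h′(0) = -12.

f: a_k = 4, 4, 4, 4, 4, 4, 4, 4, …
g: a_k = -2, -2, -10, -18, -58, -130, -362, -882, …
f+g: L₀ = lclm(L_f,L_g), ord ≤ 1+1.
h₀' ⇒ L via d/dx closure of L₀.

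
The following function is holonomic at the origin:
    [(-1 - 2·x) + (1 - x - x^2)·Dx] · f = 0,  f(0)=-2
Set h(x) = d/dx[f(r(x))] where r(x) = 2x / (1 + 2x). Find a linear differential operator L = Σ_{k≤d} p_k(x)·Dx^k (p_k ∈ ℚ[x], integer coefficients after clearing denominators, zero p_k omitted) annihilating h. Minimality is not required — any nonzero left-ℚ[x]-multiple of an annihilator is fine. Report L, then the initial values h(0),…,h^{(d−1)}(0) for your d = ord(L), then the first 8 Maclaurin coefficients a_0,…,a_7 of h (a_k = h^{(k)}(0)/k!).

f: a_k = -2, -2, -4, -6, -10, -16, -26, -42, …
Change of var in L_f (x↦r) gives L₀.
Derive L from L₀ (diff closure).
L = (4 + 24·x + 96·x^2 + 96·x^3) + (-1 - 10·x - 24·x^2 + 8·x^3 + 48·x^4)·Dx  (order 1).
h: a_k = -4, -16, 0, -128, 320, -1536, 5376, -20480, …
ICs: h(0) = -4.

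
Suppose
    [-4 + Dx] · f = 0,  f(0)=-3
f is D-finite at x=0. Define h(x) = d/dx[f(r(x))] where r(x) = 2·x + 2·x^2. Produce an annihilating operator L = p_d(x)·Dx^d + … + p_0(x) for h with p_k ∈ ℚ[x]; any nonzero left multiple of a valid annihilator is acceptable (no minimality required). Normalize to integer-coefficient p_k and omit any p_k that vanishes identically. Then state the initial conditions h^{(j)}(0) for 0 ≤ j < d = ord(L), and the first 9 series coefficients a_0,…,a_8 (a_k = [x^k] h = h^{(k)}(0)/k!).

L = (10 + 32·x + 32·x^2) + (-1 - 2·x)·Dx  (order 1).
h: a_k = -24, -240, -1344, -5504, -18176, -255488/5, -378880/3, -29462528/105, -59772928/105, …
ICs: h(0) = -24.

f: a_k = -3, -12, -24, -32, -32, -128/5, -256/15, -1024/105, -512/105, …
L₀ from L_f via x↦r, Dx↦r'^{-1}Dx.
Derive L from L₀ (diff closure).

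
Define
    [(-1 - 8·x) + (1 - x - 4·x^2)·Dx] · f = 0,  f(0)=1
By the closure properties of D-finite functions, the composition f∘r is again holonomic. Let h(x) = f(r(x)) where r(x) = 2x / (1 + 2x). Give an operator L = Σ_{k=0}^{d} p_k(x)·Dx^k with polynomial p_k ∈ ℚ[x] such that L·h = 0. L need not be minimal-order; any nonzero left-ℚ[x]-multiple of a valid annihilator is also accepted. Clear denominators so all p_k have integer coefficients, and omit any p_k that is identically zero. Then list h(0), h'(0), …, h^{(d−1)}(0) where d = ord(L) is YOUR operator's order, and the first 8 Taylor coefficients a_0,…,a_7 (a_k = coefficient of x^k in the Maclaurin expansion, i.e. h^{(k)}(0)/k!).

L = (2 + 36·x) + (-1 - 4·x + 12·x^2 + 32·x^3)·Dx  (order 1).
h: a_k = 1, 2, 16, 0, 256, -512, 5120, -18432, …
ICs: h(0) = 1.

f: a_k = 1, 1, 5, 9, 29, 65, 181, 441, …
Substitute x→r, Dx→(1/r')Dx; clear ⇒ L₀.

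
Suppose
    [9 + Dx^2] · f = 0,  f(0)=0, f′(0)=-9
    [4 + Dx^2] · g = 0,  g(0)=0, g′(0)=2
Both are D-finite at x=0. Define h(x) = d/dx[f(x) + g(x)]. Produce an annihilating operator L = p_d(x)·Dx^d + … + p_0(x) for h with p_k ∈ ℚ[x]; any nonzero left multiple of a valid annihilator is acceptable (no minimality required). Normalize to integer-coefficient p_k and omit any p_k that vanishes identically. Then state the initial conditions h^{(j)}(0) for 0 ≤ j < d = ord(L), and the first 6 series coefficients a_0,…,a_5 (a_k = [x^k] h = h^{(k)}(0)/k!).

L = 36 + 13·Dx^2 + Dx^4  (order 4).
h: a_k = -7, 0, 73/2, 0, -697/24, 0, …
ICs: h(0) = -7, h′(0) = 0, h′′(0) = 73, h′′′(0) = 0.

f: a_k = 0, -9, 0, 27/2, 0, -243/40, …
g: a_k = 0, 2, 0, -4/3, 0, 4/15, …
h₀=f+g: left-lcm gives L₀, ord ≤ 4.
h₀' ⇒ L via d/dx closure of L₀.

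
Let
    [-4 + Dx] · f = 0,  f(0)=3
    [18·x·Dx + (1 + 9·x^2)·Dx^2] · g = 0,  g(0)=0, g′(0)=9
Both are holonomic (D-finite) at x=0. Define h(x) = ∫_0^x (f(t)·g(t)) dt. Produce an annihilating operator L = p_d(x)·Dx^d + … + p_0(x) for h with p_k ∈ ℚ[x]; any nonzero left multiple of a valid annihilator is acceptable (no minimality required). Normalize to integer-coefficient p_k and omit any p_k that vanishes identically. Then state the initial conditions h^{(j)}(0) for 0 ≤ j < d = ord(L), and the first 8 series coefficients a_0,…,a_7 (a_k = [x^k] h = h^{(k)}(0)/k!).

f: a_k = 3, 12, 24, 32, 32, 128/5, 256/15, 1024/105, …
g: a_k = 0, 9, 0, -27, 0, 729/5, 0, -6561/7, …
f·g: L₀ = L_f ⊗_s L_g, ord ≤ 1·2.
∫: right-multiply L₀ by Dx.
L = (16 - 72·x + 144·x^2)·Dx + (-8 + 18·x - 72·x^2)·Dx^2 + (1 + 9·x^2)·Dx^3  (order 3).
h: a_k = 0, 0, 27/2, 36, 135/4, -36/5, 129/10, 1116/7, …
ICs: h(0) = 0, h′(0) = 0, h′′(0) = 27.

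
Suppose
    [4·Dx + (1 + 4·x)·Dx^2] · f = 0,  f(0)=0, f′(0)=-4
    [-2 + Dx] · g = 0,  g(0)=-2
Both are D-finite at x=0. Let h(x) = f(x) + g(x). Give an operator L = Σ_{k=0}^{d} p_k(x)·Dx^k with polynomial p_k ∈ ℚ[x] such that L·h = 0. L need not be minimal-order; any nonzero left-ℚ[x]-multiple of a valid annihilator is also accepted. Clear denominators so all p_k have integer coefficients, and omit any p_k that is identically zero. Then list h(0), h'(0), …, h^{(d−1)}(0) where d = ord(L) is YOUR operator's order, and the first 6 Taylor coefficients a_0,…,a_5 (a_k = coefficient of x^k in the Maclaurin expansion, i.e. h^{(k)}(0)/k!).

L = (-40 - 32·x)·Dx + (14 - 16·x - 32·x^2)·Dx^2 + (3 + 16·x + 16·x^2)·Dx^3  (order 3).
h: a_k = -2, -8, 4, -24, 188/3, -616/3, …
ICs: h(0) = -2, h′(0) = -8, h′′(0) = 8.

f: a_k = 0, -4, 8, -64/3, 64, -1024/5, …
g: a_k = -2, -4, -4, -8/3, -4/3, -8/15, …
Weyl lclm of L_f,L_g ⇒ L₀ (ord ≤ 3).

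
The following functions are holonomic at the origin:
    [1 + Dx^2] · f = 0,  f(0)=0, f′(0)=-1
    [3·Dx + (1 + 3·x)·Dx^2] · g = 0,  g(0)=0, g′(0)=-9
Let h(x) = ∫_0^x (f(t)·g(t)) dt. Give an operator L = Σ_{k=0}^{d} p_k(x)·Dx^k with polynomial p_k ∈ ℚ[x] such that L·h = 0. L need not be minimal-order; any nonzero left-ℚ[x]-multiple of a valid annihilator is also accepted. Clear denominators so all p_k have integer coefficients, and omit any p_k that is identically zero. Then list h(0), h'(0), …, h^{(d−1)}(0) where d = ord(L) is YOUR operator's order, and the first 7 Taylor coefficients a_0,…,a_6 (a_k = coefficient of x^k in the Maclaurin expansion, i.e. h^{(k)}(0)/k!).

f: a_k = 0, -1, 0, 1/6, 0, -1/120, 0, …
g: a_k = 0, -9, 27/2, -27, 243/4, -729/5, 729/2, …
h₀=f·g: eliminate ⇒ L₀, order ≤ 2·2.
∫: right-multiply L₀ by Dx.
L = (-203 - 222·x - 189·x^2 + 432·x^3 + 324·x^4)·Dx + (-84 - 108·x + 648·x^2 + 648·x^3)·Dx^2 + (-208 - 228·x - 54·x^2 + 864·x^3 + 648·x^4)·Dx^3 + (-84 - 108·x + 648·x^2 + 648·x^3)·Dx^4 + (-5 - 6·x + 135·x^2 + 432·x^3 + 324·x^4)·Dx^5  (order 5).
h: a_k = 0, 0, 0, 3, -27/8, 51/10, -39/4, …
ICs: h(0) = 0, h′(0) = 0, h′′(0) = 0, h′′′(0) = 18, h′′′′(0) = -81.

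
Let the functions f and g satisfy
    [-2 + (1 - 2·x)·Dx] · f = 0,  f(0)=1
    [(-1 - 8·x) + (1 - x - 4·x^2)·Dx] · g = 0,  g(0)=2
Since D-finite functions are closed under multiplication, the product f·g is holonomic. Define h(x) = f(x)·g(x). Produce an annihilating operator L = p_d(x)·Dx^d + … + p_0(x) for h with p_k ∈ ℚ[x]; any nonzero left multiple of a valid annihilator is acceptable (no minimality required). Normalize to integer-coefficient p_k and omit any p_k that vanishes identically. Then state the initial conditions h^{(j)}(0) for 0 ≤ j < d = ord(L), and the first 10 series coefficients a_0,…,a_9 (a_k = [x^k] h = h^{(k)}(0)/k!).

f: a_k = 1, 2, 4, 8, 16, 32, 64, 128, 256, 512, …
g: a_k = 2, 2, 10, 18, 58, 130, 362, 882, 2330, 5858, …
f·g: L₀ = L_f ⊗_s L_g, ord ≤ 1·1.
L = (-3 - 4·x + 24·x^2) + (1 - 3·x - 2·x^2 + 8·x^3)·Dx  (order 1).
h: a_k = 2, 6, 22, 62, 182, 494, 1350, 3582, 9494, 24846, …
ICs: h(0) = 2.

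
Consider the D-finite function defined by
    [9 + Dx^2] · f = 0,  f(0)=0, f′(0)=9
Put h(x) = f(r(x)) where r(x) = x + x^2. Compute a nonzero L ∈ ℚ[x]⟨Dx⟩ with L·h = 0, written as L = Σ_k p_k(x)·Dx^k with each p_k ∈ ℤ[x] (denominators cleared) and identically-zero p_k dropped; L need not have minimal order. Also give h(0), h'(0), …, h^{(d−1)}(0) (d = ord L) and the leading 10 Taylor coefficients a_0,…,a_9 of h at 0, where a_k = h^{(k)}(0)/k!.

f: a_k = 0, 9, 0, -27/2, 0, 243/40, 0, -729/560, 0, 729/4480, …
h₀=f(r): pull back L_f along r ⇒ L₀.
L = (9 + 54·x + 108·x^2 + 72·x^3) - 2·Dx + (1 + 2·x)·Dx^2  (order 2).
h: a_k = 0, 9, 9, -27/2, -81/2, -1377/40, 135/8, 33291/560, 4131/80, 14337/4480, …
ICs: h(0) = 0, h′(0) = 9.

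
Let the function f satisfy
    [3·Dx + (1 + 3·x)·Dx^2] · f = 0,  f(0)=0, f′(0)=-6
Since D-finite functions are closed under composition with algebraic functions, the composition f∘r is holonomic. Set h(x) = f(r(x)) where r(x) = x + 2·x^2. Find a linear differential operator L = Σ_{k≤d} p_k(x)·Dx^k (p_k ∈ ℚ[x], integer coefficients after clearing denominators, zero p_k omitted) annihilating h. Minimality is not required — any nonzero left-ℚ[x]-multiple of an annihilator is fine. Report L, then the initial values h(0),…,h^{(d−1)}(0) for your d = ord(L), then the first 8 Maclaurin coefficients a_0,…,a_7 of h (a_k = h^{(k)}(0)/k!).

L = (-1 + 12·x + 24·x^2)·Dx + (1 + 7·x + 18·x^2 + 24·x^3)·Dx^2  (order 2).
h: a_k = 0, -6, -3, 18, -63/2, 54/5, 99, -2106/7, …
ICs: h(0) = 0, h′(0) = -6.

f: a_k = 0, -6, 9, -18, 81/2, -486/5, 243, -4374/7, …
f∘r: x↦r, Dx↦Dx/r' in L_f ⇒ L₀.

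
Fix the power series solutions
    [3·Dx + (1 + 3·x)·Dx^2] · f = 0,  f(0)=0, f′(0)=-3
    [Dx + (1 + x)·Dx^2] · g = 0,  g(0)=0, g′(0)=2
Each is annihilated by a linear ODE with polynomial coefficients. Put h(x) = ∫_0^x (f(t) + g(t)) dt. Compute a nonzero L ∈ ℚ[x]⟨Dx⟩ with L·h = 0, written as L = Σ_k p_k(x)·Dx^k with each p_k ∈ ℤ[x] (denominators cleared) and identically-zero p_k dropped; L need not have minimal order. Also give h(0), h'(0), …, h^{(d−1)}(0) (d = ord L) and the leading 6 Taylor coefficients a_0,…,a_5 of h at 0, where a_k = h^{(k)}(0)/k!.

L = 6·Dx^2 + (8 + 12·x)·Dx^3 + (1 + 4·x + 3·x^2)·Dx^4  (order 4).
h: a_k = 0, 0, -1/2, 7/6, -25/12, 79/20, …
ICs: h(0) = 0, h′(0) = 0, h′′(0) = -1, h′′′(0) = 7.

f: a_k = 0, -3, 9/2, -9, 81/4, -243/5, …
g: a_k = 0, 2, -1, 2/3, -1/2, 2/5, …
f+g: L₀ = lclm(L_f,L_g), ord ≤ 2+2.
h=∫₀ˣh₀: take L = L₀·Dx.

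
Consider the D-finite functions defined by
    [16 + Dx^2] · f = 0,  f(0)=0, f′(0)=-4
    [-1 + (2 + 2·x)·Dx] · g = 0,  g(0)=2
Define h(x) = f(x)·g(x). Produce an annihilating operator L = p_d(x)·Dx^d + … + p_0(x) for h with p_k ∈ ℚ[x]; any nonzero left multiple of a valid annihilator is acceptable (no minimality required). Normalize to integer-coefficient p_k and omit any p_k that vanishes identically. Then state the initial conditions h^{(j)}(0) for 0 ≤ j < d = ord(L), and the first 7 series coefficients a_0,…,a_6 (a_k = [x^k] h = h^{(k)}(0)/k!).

L = (67 + 128·x + 64·x^2) + (-4 - 4·x)·Dx + (4 + 8·x + 4·x^2)·Dx^2  (order 2).
h: a_k = 0, -8, -4, 67/3, 61/6, -4661/240, -1187/160, …
ICs: h(0) = 0, h′(0) = -8.

f: a_k = 0, -4, 0, 32/3, 0, -128/15, 0, …
g: a_k = 2, 1, -1/4, 1/8, -5/64, 7/128, -21/512, …
f·g: L₀ = L_f ⊗_s L_g, ord ≤ 2·1.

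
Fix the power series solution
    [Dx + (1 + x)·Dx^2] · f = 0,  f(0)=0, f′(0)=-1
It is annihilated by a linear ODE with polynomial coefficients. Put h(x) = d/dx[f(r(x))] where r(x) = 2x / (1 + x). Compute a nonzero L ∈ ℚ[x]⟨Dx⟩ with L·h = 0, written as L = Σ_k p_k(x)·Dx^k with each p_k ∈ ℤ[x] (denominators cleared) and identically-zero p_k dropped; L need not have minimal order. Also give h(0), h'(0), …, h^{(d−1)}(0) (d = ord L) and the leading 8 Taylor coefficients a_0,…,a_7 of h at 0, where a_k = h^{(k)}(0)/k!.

L = (4 + 6·x) + (1 + 4·x + 3·x^2)·Dx  (order 1).
h: a_k = -2, 8, -26, 80, -242, 728, -2186, 6560, …
ICs: h(0) = -2.

f: a_k = 0, -1, 1/2, -1/3, 1/4, -1/5, 1/6, -1/7, …
h₀=f(r): pull back L_f along r ⇒ L₀.
h=h₀': d/dx-closure on L₀ ⇒ L.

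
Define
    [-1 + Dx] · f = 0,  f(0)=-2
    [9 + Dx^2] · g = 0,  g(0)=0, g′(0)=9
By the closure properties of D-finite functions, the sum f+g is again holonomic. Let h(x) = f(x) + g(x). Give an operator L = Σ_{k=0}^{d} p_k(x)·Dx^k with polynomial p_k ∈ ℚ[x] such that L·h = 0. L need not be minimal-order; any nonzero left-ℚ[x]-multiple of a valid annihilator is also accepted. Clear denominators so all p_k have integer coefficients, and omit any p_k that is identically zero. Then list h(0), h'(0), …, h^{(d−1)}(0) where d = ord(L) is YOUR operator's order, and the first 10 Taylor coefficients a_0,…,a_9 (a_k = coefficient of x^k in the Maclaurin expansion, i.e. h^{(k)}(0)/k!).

L = -9 + 9·Dx - Dx^2 + Dx^3  (order 3).
h: a_k = -2, 7, -1, -83/6, -1/12, 727/120, -1/360, -6563/5040, -1/20160, 59047/362880, …
ICs: h(0) = -2, h′(0) = 7, h′′(0) = -2.

f: a_k = -2, -2, -1, -1/3, -1/12, -1/60, -1/360, -1/2520, -1/20160, -1/181440, …
g: a_k = 0, 9, 0, -27/2, 0, 243/40, 0, -729/560, 0, 729/4480, …
Weyl lclm of L_f,L_g ⇒ L₀ (ord ≤ 3).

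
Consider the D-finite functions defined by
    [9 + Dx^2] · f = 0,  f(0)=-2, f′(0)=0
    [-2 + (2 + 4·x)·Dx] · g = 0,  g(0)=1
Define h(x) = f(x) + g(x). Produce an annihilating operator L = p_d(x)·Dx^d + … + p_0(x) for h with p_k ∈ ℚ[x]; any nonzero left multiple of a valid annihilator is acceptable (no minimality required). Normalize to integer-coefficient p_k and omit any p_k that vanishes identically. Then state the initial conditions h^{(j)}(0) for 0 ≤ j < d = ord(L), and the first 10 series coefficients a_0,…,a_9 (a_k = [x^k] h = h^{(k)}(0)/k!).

L = (-54 - 162·x - 162·x^2) + (36 + 234·x + 486·x^2 + 324·x^3)·Dx + (-6 - 18·x - 18·x^2)·Dx^2 + (4 + 26·x + 54·x^2 + 36·x^3)·Dx^3  (order 3).
h: a_k = -1, 1, 17/2, 1/2, -59/8, 7/8, 57/80, 33/16, -16473/4480, 715/128, …
ICs: h(0) = -1, h′(0) = 1, h′′(0) = 17.

f: a_k = -2, 0, 9, 0, -27/4, 0, 81/40, 0, -729/2240, 0, …
g: a_k = 1, 1, -1/2, 1/2, -5/8, 7/8, -21/16, 33/16, -429/128, 715/128, …
Weyl lclm of L_f,L_g ⇒ L₀ (ord ≤ 3).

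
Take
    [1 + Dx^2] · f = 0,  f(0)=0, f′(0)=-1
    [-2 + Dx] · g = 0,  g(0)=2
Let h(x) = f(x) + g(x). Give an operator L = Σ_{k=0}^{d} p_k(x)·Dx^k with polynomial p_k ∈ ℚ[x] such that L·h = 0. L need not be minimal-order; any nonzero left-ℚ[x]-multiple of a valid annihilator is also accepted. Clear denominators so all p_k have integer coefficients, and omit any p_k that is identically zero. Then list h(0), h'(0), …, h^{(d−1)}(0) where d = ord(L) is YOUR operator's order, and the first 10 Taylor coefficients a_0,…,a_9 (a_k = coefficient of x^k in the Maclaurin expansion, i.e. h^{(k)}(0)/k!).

f: a_k = 0, -1, 0, 1/6, 0, -1/120, 0, 1/5040, 0, -1/362880, …
g: a_k = 2, 4, 4, 8/3, 4/3, 8/15, 8/45, 16/315, 4/315, 8/2835, …
f+g: L₀ = lclm(L_f,L_g), ord ≤ 2+1.
L = -2 + Dx - 2·Dx^2 + Dx^3  (order 3).
h: a_k = 2, 3, 4, 17/6, 4/3, 21/40, 8/45, 257/5040, 4/315, 341/120960, …
ICs: h(0) = 2, h′(0) = 3, h′′(0) = 8.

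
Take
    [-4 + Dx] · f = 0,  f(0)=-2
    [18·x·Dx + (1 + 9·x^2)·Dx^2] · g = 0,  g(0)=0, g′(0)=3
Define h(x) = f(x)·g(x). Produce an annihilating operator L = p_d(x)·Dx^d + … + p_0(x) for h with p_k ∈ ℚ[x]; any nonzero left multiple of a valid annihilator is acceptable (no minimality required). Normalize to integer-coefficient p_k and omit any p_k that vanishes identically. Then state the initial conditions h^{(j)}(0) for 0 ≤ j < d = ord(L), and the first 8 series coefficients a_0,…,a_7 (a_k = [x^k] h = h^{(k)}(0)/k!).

f: a_k = -2, -8, -16, -64/3, -64/3, -256/15, -512/45, -2048/315, …
g: a_k = 0, 3, 0, -9, 0, 243/5, 0, -2187/7, …
h₀=f·g: eliminate ⇒ L₀, order ≤ 1·2.
L = (16 - 72·x + 144·x^2) + (-8 + 18·x - 72·x^2)·Dx + (1 + 9·x^2)·Dx^2  (order 2).
h: a_k = 0, -6, -24, -30, 8, -86/5, -248, 538/105, …
ICs: h(0) = 0, h′(0) = -6.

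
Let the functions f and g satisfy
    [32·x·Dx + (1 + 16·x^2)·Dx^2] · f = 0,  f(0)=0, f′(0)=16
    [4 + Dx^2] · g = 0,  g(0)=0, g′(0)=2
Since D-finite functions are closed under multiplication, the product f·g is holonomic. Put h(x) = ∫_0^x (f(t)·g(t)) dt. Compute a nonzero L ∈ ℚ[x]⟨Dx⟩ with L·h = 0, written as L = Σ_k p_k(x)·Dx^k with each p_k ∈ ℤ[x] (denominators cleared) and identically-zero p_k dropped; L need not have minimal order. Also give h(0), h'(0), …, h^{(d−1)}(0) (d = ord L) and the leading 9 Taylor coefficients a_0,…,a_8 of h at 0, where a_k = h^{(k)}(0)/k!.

f: a_k = 0, 16, 0, -256/3, 0, 4096/5, 0, -65536/7, 0, …
g: a_k = 0, 2, 0, -4/3, 0, 4/15, 0, -8/315, 0, …
h₀=f·g: eliminate ⇒ L₀, order ≤ 2·2.
∫: right-multiply L₀ by Dx.
L = (1360 + 60416·x^2 + 106496·x^4 + 262144·x^6 + 1048576·x^8)·Dx + (2304·x + 45056·x^3 + 196608·x^5 + 1048576·x^7)·Dx^2 + (360 + 15872·x^2 + 36864·x^4 + 131072·x^6 + 524288·x^8)·Dx^3 + (576·x + 11264·x^3 + 49152·x^5 + 262144·x^7)·Dx^4 + (5 + 192·x^2 + 2560·x^4 + 16384·x^6 + 65536·x^8)·Dx^5  (order 5).
h: a_k = 0, 0, 0, 32/3, 0, -192/5, 0, 15808/63, 0, …
ICs: h(0) = 0, h′(0) = 0, h′′(0) = 0, h′′′(0) = 64, h′′′′(0) = 0.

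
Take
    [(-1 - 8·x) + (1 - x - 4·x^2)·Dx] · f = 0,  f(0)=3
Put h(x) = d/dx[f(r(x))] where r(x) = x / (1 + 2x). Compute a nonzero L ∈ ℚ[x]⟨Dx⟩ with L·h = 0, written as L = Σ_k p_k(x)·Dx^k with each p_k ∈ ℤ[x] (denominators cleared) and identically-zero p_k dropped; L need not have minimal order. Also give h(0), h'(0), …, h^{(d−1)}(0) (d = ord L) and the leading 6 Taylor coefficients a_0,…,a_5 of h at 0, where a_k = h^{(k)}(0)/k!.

L = (6 + 12·x + 72·x^2 + 80·x^3) + (-1 - 15·x - 54·x^2 - 36·x^3 + 40·x^4)·Dx  (order 1).
h: a_k = 3, 18, -63, 324, -1425, 6102, …
ICs: h(0) = 3.

f: a_k = 3, 3, 15, 27, 87, 195, …
L₀ from L_f via x↦r, Dx↦r'^{-1}Dx.
Differentiate: ansatz ord ≤ ord L₀ ⇒ L.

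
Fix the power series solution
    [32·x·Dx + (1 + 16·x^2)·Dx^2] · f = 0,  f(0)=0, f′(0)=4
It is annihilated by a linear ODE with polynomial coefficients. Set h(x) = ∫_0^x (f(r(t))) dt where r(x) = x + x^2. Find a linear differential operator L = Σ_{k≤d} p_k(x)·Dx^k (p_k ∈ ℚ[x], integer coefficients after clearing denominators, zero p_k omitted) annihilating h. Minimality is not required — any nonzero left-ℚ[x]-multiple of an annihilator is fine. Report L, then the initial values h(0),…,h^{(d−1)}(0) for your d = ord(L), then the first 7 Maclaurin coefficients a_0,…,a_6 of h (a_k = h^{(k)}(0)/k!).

L = (-2 + 32·x + 128·x^2 + 192·x^3 + 96·x^4)·Dx^2 + (1 + 2·x + 16·x^2 + 64·x^3 + 80·x^4 + 32·x^5)·Dx^3  (order 3).
h: a_k = 0, 0, 2, 4/3, -16/3, -64/5, 352/15, …
ICs: h(0) = 0, h′(0) = 0, h′′(0) = 4.

f: a_k = 0, 4, 0, -64/3, 0, 1024/5, 0, …
L₀ from L_f via x↦r, Dx↦r'^{-1}Dx.
∫: right-multiply L₀ by Dx.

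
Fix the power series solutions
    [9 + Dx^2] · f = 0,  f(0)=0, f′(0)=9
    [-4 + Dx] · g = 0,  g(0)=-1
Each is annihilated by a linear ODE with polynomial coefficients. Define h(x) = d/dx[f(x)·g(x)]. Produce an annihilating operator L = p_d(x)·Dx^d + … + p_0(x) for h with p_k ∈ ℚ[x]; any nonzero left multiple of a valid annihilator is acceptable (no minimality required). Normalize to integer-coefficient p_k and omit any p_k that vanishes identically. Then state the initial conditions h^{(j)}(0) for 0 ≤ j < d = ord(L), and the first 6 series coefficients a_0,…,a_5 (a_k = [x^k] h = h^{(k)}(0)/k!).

f: a_k = 0, 9, 0, -27/2, 0, 243/40, …
g: a_k = -1, -4, -8, -32/3, -32/3, -128/15, …
L₀ := L_f ⊗_s L_g (sym. prod.), ord ≤ 2.
Differentiate: ansatz ord ≤ ord L₀ ⇒ L.
L = 25 - 8·Dx + Dx^2  (order 2).
h: a_k = -9, -72, -351/2, -168, 237/8, 1287/5, …
ICs: h(0) = -9, h′(0) = -72.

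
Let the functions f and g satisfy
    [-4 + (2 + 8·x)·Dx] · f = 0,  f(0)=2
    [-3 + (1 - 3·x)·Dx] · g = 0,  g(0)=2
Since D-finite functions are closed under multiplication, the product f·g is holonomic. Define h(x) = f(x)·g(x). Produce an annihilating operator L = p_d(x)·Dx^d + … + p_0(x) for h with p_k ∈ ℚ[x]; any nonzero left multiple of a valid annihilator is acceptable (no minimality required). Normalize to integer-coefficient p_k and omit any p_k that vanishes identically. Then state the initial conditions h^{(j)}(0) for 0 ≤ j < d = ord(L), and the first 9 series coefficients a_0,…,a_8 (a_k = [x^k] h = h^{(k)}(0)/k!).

f: a_k = 2, 4, -4, 8, -20, 56, -168, 528, -1716, …
g: a_k = 2, 6, 18, 54, 162, 486, 1458, 4374, 13122, …
f·g: L₀ = L_f ⊗_s L_g, ord ≤ 1·1.
L = (5 + 6·x) + (-1 - x + 12·x^2)·Dx  (order 1).
h: a_k = 4, 20, 52, 172, 476, 1540, 4284, 13908, 38292, …
ICs: h(0) = 4.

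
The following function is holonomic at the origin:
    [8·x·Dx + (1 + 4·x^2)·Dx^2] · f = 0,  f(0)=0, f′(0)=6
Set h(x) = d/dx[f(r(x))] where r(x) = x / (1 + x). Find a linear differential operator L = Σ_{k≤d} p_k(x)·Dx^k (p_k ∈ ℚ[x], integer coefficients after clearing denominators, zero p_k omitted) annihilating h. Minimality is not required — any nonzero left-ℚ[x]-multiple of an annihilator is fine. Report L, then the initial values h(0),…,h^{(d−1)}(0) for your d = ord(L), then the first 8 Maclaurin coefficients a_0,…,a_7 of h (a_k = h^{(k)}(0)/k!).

L = (2 + 10·x) + (1 + 2·x + 5·x^2)·Dx  (order 1).
h: a_k = 6, -12, -6, 72, -114, -132, 834, -1008, …
ICs: h(0) = 6.

f: a_k = 0, 6, 0, -8, 0, 96/5, 0, -384/7, …
h₀=f(r): pull back L_f along r ⇒ L₀.
h₀' ⇒ L via d/dx closure of L₀.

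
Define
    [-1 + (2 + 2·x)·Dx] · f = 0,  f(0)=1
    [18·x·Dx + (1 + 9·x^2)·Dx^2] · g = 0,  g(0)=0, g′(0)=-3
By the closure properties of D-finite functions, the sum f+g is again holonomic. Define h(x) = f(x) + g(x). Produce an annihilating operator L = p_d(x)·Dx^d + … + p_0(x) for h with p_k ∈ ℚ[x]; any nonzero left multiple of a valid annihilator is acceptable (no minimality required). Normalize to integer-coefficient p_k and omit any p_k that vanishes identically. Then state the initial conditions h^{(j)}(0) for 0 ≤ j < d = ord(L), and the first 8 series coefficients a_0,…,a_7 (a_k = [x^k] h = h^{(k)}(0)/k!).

L = (-36 - 90·x + 972·x^2 + 486·x^3)·Dx + (-75 - 144·x + 1818·x^2 + 3888·x^3 + 1701·x^4)·Dx^2 + (-2 + 70·x + 108·x^2 + 684·x^3 + 1134·x^4 + 486·x^5)·Dx^3  (order 3).
h: a_k = 1, -5/2, -1/8, 145/16, -5/128, -62173/1280, -21/1024, 4479207/14336, …
ICs: h(0) = 1, h′(0) = -5/2, h′′(0) = -1/4.

f: a_k = 1, 1/2, -1/8, 1/16, -5/128, 7/256, -21/1024, 33/2048, …
g: a_k = 0, -3, 0, 9, 0, -243/5, 0, 2187/7, …
L₀ := lclm(L_f,L_g); ord L₀ ≤ 1+2.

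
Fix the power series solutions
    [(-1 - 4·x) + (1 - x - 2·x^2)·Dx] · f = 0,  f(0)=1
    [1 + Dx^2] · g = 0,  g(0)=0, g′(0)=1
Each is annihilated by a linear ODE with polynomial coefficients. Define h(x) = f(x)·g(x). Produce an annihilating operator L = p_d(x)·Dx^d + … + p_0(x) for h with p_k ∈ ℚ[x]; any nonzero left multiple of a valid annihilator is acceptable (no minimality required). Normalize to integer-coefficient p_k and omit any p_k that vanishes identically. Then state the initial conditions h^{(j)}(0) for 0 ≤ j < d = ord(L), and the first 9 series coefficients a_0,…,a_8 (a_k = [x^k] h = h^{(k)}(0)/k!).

f: a_k = 1, 1, 3, 5, 11, 21, 43, 85, 171, …
g: a_k = 0, 1, 0, -1/6, 0, 1/120, 0, -1/5040, 0, …
Product ⇒ symmetric product L₀, ord ≤ 2.
L = (3 + x + 2·x^2) + (2 + 8·x)·Dx + (-1 + x + 2·x^2)·Dx^2  (order 2).
h: a_k = 0, 1, 1, 17/6, 29/6, 1261/120, 807/40, 41521/1008, 410969/5040, …
ICs: h(0) = 0, h′(0) = 1.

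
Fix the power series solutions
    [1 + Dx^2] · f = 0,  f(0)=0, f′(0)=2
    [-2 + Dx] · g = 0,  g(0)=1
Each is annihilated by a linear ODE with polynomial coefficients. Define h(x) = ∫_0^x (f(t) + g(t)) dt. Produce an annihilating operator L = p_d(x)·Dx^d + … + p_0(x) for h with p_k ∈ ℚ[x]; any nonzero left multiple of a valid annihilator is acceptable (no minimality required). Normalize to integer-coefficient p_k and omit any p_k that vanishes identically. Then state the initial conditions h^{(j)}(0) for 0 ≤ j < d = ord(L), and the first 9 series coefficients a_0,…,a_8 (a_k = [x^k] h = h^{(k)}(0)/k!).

L = -2·Dx + Dx^2 - 2·Dx^3 + Dx^4  (order 4).
h: a_k = 0, 1, 2, 2/3, 1/4, 2/15, 17/360, 4/315, 1/320, …
ICs: h(0) = 0, h′(0) = 1, h′′(0) = 4, h′′′(0) = 4.

f: a_k = 0, 2, 0, -1/3, 0, 1/60, 0, -1/2520, 0, …
g: a_k = 1, 2, 2, 4/3, 2/3, 4/15, 4/45, 8/315, 2/315, …
L₀ := lclm(L_f,L_g); ord L₀ ≤ 2+1.
∫: right-multiply L₀ by Dx.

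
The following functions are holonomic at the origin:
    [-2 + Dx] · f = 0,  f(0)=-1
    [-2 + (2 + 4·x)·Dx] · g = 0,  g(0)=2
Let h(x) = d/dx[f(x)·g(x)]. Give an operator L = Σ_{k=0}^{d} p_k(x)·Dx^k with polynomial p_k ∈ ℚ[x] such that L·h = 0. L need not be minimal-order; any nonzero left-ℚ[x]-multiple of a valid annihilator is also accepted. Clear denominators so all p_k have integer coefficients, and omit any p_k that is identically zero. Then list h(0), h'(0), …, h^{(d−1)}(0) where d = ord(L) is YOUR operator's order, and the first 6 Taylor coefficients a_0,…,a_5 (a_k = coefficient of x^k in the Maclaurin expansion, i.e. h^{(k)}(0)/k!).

f: a_k = -1, -2, -2, -4/3, -2/3, -4/15, …
g: a_k = 2, 2, -1, 1, -5/4, 7/4, …
Product ⇒ symmetric product L₀, ord ≤ 1.
Differentiate: ansatz ord ≤ ord L₀ ⇒ L.
L = (7 + 24·x + 16·x^2) + (-3 - 10·x - 8·x^2)·Dx  (order 1).
h: a_k = -6, -14, -17, -11, -107/12, 89/60, …
ICs: h(0) = -6.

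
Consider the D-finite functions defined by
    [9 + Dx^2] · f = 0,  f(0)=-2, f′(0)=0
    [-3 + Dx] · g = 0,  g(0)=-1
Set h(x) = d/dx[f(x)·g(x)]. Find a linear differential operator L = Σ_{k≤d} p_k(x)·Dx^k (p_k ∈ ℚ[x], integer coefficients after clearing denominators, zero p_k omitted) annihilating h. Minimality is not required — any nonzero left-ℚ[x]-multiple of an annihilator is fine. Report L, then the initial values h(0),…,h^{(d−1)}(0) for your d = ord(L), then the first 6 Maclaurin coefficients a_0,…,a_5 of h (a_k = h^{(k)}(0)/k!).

f: a_k = -2, 0, 9, 0, -27/4, 0, …
g: a_k = -1, -3, -9/2, -9/2, -27/8, -81/40, …
h₀=f·g: eliminate ⇒ L₀, order ≤ 2·1.
h₀' ⇒ L via d/dx closure of L₀.
L = 18 - 6·Dx + Dx^2  (order 2).
h: a_k = 6, 0, -54, -108, -81, 0, …
ICs: h(0) = 6, h′(0) = 0.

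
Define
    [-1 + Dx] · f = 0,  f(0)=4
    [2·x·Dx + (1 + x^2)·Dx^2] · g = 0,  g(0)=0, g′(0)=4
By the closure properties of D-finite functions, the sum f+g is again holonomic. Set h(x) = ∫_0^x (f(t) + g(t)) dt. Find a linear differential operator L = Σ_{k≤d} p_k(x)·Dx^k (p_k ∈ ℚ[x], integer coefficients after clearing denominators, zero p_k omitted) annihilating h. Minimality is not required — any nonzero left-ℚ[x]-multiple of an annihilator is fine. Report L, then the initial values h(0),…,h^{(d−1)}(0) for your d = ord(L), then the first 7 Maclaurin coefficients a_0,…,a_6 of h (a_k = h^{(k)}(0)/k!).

L = (2 - 4·x - 2·x^2)·Dx^2 + (-3 + 3·x + x^2 - x^3)·Dx^3 + (1 + x + x^2 + x^3)·Dx^4  (order 4).
h: a_k = 0, 4, 4, 2/3, -1/6, 1/30, 5/36, …
ICs: h(0) = 0, h′(0) = 4, h′′(0) = 8, h′′′(0) = 4.

f: a_k = 4, 4, 2, 2/3, 1/6, 1/30, 1/180, …
g: a_k = 0, 4, 0, -4/3, 0, 4/5, 0, …
h₀=f+g: left-lcm gives L₀, ord ≤ 3.
h=∫₀ˣh₀: take L = L₀·Dx.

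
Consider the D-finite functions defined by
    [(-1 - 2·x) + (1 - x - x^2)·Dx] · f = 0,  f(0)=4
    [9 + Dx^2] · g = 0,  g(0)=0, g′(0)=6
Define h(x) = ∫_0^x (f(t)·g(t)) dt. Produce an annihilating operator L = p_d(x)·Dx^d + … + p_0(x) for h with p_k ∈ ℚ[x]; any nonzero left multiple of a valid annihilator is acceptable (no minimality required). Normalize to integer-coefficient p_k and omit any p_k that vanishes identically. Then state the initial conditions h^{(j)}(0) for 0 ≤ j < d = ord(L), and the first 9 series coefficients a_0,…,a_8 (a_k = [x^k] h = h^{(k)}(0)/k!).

f: a_k = 4, 4, 8, 12, 20, 32, 52, 84, 136, …
g: a_k = 0, 6, 0, -9, 0, 81/20, 0, -243/280, 0, …
L₀ := L_f ⊗_s L_g (sym. prod.), ord ≤ 2.
Integrate: L := L₀·Dx.
L = (-7 + 9·x + 9·x^2)·Dx + (2 + 4·x)·Dx^2 + (-1 + x + x^2)·Dx^3  (order 3).
h: a_k = 0, 0, 12, 8, 3, 36/5, 107/10, 501/35, 2253/112, …
ICs: h(0) = 0, h′(0) = 0, h′′(0) = 24.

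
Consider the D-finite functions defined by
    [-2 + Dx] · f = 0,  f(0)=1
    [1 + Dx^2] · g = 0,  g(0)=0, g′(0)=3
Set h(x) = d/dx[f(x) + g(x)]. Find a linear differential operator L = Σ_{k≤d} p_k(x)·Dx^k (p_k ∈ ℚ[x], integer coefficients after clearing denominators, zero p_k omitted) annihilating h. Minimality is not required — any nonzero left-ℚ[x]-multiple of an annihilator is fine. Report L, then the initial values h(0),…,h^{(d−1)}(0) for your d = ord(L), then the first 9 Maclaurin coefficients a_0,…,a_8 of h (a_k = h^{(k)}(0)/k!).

L = 2 - Dx + 2·Dx^2 - Dx^3  (order 3).
h: a_k = 5, 4, 5/2, 8/3, 35/24, 8/15, 25/144, 16/315, 103/8064, …
ICs: h(0) = 5, h′(0) = 4, h′′(0) = 5.

f: a_k = 1, 2, 2, 4/3, 2/3, 4/15, 4/45, 8/315, 2/315, …
g: a_k = 0, 3, 0, -1/2, 0, 1/40, 0, -1/1680, 0, …
Sum ⇒ L₀ = lclm(L_f,L_g) in ℚ(x)⟨Dx⟩.
Derive L from L₀ (diff closure).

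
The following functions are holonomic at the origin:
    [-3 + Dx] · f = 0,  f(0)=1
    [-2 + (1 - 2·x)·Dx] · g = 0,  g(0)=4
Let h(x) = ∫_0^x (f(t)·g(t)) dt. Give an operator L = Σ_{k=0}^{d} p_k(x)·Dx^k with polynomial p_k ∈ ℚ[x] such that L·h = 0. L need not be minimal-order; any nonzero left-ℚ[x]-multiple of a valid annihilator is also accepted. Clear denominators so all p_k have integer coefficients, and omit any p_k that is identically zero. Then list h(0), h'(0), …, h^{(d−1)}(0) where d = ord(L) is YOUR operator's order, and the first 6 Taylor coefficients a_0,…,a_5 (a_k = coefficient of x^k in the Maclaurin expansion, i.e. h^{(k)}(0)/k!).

L = (5 - 6·x)·Dx + (-1 + 2·x)·Dx^2  (order 2).
h: a_k = 0, 4, 10, 58/3, 67/2, 563/10, …
ICs: h(0) = 0, h′(0) = 4.

f: a_k = 1, 3, 9/2, 9/2, 27/8, 81/40, …
g: a_k = 4, 8, 16, 32, 64, 128, …
Product ⇒ symmetric product L₀, ord ≤ 1.
Integrate: L := L₀·Dx.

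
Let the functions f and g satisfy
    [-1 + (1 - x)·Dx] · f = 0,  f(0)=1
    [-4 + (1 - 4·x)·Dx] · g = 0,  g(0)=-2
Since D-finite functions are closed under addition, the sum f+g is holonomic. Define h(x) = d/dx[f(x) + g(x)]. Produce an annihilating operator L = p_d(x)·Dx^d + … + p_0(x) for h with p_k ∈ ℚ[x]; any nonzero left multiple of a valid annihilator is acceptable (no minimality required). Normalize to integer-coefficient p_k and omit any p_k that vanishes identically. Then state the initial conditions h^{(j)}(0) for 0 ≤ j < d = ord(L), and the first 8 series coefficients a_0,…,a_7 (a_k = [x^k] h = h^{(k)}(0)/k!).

L = 24 + (-15 + 24·x)·Dx + (1 - 5·x + 4·x^2)·Dx^2  (order 2).
h: a_k = -7, -62, -381, -2044, -10235, -49146, -229369, -1048568, …
ICs: h(0) = -7, h′(0) = -62.

f: a_k = 1, 1, 1, 1, 1, 1, 1, 1, …
g: a_k = -2, -8, -32, -128, -512, -2048, -8192, -32768, …
f+g: L₀ = lclm(L_f,L_g), ord ≤ 1+1.
h=h₀': d/dx-closure on L₀ ⇒ L.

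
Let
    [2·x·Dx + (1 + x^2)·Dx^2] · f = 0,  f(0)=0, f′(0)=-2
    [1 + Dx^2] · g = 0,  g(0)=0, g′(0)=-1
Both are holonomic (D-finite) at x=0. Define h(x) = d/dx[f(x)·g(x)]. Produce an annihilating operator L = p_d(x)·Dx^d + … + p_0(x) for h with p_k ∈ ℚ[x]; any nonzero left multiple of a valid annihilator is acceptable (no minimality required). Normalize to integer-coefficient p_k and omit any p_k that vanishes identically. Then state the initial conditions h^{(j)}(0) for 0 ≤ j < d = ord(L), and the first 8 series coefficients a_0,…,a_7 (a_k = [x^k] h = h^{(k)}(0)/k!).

L = (110 + 294·x^2 + 461·x^4 + 96·x^6 + 12·x^8 + 2·x^10 + x^12) + (68·x + 284·x^3 + 280·x^5 + 80·x^7 + 20·x^9 + 4·x^11)·Dx + (120 + 340·x^2 + 534·x^4 + 148·x^6 + 32·x^8 + 8·x^10 + 2·x^12)·Dx^2 + (68·x + 284·x^3 + 280·x^5 + 80·x^7 + 20·x^9 + 4·x^11)·Dx^3 + (10 + 46·x^2 + 73·x^4 + 52·x^6 + 20·x^8 + 6·x^10 + x^12)·Dx^4  (order 4).
h: a_k = 0, 4, 0, -4, 0, 19/6, 0, -43/15, …
ICs: h(0) = 0, h′(0) = 4, h′′(0) = 0, h′′′(0) = -24.

f: a_k = 0, -2, 0, 2/3, 0, -2/5, 0, 2/7, …
g: a_k = 0, -1, 0, 1/6, 0, -1/120, 0, 1/5040, …
Sym-product of L_f,L_g gives L₀ (≤ ord 4).
h₀' ⇒ L via d/dx closure of L₀.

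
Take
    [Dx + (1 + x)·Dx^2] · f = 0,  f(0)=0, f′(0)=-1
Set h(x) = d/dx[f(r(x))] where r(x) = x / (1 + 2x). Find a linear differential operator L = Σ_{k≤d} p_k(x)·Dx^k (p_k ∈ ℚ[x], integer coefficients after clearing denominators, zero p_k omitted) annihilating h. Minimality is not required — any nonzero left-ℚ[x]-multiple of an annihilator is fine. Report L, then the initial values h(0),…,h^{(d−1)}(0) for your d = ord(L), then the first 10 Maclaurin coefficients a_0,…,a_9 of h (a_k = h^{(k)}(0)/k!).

L = (5 + 12·x) + (1 + 5·x + 6·x^2)·Dx  (order 1).
h: a_k = -1, 5, -19, 65, -211, 665, -2059, 6305, -19171, 58025, …
ICs: h(0) = -1.

f: a_k = 0, -1, 1/2, -1/3, 1/4, -1/5, 1/6, -1/7, 1/8, -1/9, …
Substitute x→r, Dx→(1/r')Dx; clear ⇒ L₀.
h=h₀': d/dx-closure on L₀ ⇒ L.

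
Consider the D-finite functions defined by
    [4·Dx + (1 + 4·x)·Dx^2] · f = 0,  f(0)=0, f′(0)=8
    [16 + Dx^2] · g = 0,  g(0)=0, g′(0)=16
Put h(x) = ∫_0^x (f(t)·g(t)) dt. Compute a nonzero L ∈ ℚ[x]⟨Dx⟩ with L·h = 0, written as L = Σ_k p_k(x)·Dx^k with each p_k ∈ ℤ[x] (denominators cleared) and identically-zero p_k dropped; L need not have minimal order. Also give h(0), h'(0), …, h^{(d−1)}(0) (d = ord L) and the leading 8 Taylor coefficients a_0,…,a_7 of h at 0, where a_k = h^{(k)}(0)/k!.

L = (-768 + 6144·x + 77824·x^2 + 262144·x^3 + 262144·x^4)·Dx + (256 + 5120·x + 24576·x^2 + 32768·x^3)·Dx^2 + (1280·x + 10752·x^2 + 32768·x^3 + 32768·x^4)·Dx^3 + (16 + 320·x + 1536·x^2 + 2048·x^3)·Dx^4 + (3 + 56·x + 368·x^2 + 1024·x^3 + 1024·x^4)·Dx^5  (order 5).
h: a_k = 0, 0, 0, 128/3, -64, 1024/15, -2048/9, 45056/63, …
ICs: h(0) = 0, h′(0) = 0, h′′(0) = 0, h′′′(0) = 256, h′′′′(0) = -1536.

f: a_k = 0, 8, -16, 128/3, -128, 2048/5, -4096/3, 32768/7, …
g: a_k = 0, 16, 0, -128/3, 0, 512/15, 0, -4096/315, …
Sym-product of L_f,L_g gives L₀ (≤ ord 4).
h=∫h₀ ⇒ L = L₀·Dx.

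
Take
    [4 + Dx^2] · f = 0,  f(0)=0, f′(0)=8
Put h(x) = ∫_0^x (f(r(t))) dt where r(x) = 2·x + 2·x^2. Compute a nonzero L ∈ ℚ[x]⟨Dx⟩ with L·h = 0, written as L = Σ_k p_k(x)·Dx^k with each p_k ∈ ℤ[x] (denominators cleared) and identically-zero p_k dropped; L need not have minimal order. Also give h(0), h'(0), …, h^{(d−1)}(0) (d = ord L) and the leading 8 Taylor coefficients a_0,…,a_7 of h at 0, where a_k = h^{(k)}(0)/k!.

L = (16 + 96·x + 192·x^2 + 128·x^3)·Dx - 2·Dx^2 + (1 + 2·x)·Dx^3  (order 3).
h: a_k = 0, 0, 8, 16/3, -32/3, -128/5, -704/45, 128/7, …
ICs: h(0) = 0, h′(0) = 0, h′′(0) = 16.

f: a_k = 0, 8, 0, -16/3, 0, 16/15, 0, -32/315, …
h₀=f(r): pull back L_f along r ⇒ L₀.
h=∫₀ˣh₀: take L = L₀·Dx.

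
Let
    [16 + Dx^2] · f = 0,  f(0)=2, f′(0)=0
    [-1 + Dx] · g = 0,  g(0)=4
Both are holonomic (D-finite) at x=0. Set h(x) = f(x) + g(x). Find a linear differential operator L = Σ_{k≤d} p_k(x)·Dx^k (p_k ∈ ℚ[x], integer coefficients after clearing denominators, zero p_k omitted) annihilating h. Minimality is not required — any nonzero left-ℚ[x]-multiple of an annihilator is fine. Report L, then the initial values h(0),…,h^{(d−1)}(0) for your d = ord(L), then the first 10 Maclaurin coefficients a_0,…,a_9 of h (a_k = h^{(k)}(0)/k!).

L = -16 + 16·Dx - Dx^2 + Dx^3  (order 3).
h: a_k = 6, 4, -14, 2/3, 43/2, 1/30, -2047/180, 1/1260, 3641/1120, 1/90720, …
ICs: h(0) = 6, h′(0) = 4, h′′(0) = -28.

f: a_k = 2, 0, -16, 0, 64/3, 0, -512/45, 0, 1024/315, 0, …
g: a_k = 4, 4, 2, 2/3, 1/6, 1/30, 1/180, 1/1260, 1/10080, 1/90720, …
L₀ := lclm(L_f,L_g); ord L₀ ≤ 2+1.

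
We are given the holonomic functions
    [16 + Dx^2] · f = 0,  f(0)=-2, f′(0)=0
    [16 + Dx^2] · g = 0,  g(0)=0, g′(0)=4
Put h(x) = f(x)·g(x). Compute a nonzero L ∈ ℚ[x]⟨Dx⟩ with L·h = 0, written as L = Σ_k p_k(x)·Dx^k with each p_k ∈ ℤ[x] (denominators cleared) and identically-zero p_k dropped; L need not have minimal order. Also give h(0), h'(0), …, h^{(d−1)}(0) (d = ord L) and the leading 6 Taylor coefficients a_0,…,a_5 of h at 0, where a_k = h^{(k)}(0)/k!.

L = 64·Dx + Dx^3  (order 3).
h: a_k = 0, -8, 0, 256/3, 0, -4096/15, …
ICs: h(0) = 0, h′(0) = -8, h′′(0) = 0.

f: a_k = -2, 0, 16, 0, -64/3, 0, …
g: a_k = 0, 4, 0, -32/3, 0, 128/15, …
h₀=f·g: eliminate ⇒ L₀, order ≤ 2·2.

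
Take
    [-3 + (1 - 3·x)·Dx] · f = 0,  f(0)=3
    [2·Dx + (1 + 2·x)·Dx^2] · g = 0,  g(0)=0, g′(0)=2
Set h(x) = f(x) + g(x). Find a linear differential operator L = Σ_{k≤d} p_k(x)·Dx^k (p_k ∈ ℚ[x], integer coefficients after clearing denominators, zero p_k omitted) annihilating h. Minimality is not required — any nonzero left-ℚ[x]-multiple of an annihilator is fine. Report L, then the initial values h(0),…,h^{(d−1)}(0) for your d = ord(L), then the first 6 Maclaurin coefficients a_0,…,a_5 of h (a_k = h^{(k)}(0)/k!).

f: a_k = 3, 9, 27, 81, 243, 729, …
g: a_k = 0, 2, -2, 8/3, -4, 32/5, …
f+g: L₀ = lclm(L_f,L_g), ord ≤ 1+2.
L = (78 + 36·x)·Dx + (23 + 132·x + 72·x^2)·Dx^2 + (-4 + x + 27·x^2 + 18·x^3)·Dx^3  (order 3).
h: a_k = 3, 11, 25, 251/3, 239, 3677/5, …
ICs: h(0) = 3, h′(0) = 11, h′′(0) = 50.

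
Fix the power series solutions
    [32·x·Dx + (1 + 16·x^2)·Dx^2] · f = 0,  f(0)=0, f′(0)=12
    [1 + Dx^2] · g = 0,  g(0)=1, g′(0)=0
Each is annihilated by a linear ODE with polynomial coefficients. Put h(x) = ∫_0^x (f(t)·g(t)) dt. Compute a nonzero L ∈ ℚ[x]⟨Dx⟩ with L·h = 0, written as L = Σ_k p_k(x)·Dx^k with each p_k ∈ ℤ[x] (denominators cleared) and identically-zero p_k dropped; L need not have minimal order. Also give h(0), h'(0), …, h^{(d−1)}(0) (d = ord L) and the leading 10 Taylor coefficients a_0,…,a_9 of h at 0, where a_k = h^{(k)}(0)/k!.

L = (1105 + 51776·x^2 + 22016·x^4 + 16384·x^6 + 65536·x^8)·Dx + (2112·x + 35840·x^3 + 49152·x^5 + 262144·x^7)·Dx^2 + (1122 + 52352·x^2 + 27648·x^4 + 32768·x^6 + 131072·x^8)·Dx^3 + (2112·x + 35840·x^3 + 49152·x^5 + 262144·x^7)·Dx^4 + (17 + 576·x^2 + 5632·x^4 + 16384·x^6 + 65536·x^8)·Dx^5  (order 5).
h: a_k = 0, 0, 6, 0, -35/2, 0, 6469/60, 0, -3079271/3360, 0, …
ICs: h(0) = 0, h′(0) = 0, h′′(0) = 12, h′′′(0) = 0, h′′′′(0) = -420.

f: a_k = 0, 12, 0, -64, 0, 3072/5, 0, -49152/7, 0, 262144/3, …
g: a_k = 1, 0, -1/2, 0, 1/24, 0, -1/720, 0, 1/40320, 0, …
Product ⇒ symmetric product L₀, ord ≤ 4.
h=∫h₀ ⇒ L = L₀·Dx.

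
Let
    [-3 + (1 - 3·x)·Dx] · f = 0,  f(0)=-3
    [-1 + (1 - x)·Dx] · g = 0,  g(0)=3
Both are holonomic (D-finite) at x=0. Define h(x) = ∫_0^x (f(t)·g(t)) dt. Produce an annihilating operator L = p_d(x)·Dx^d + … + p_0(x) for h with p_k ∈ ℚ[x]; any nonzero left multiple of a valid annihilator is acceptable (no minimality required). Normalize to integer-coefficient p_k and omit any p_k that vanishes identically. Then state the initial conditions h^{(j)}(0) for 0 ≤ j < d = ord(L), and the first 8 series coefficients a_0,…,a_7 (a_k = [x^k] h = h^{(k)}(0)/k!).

f: a_k = -3, -9, -27, -81, -243, -729, -2187, -6561, …
g: a_k = 3, 3, 3, 3, 3, 3, 3, 3, …
Product ⇒ symmetric product L₀, ord ≤ 1.
h=∫h₀ ⇒ L = L₀·Dx.
L = (-4 + 6·x)·Dx + (1 - 4·x + 3·x^2)·Dx^2  (order 2).
h: a_k = 0, -9, -18, -39, -90, -1089/5, -546, -9837/7, …
ICs: h(0) = 0, h′(0) = -9.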